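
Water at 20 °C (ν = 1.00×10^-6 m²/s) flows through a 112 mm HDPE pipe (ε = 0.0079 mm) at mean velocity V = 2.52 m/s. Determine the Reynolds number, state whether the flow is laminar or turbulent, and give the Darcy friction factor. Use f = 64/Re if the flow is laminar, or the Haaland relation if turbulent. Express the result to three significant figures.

Re ≈ 2.82×10^5; turbulent; f ≈ 0.0151

Re = VD/ν = 2.520·0.112/1.00×10^-6 = 2.82×10^5
Re > 4000 → turbulent; ε/D = 7.05×10^-5
Haaland: f = 0.01511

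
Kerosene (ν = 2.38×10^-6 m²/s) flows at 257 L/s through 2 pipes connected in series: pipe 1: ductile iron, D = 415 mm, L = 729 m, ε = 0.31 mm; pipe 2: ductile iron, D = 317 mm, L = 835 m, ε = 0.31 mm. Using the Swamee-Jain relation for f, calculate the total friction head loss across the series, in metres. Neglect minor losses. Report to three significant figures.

H ≈ 35.3 m

Pipe 1: V = 1.900 m/s, Re = 3.31×10^5, ε/D = 7.47×10^-4, f = 0.01952, h_1 = f(L/D)V²/2g = 6.308 m
Pipe 2: V = 3.256 m/s, Re = 4.34×10^5, ε/D = 9.78×10^-4, f = 0.02035, h_2 = f(L/D)V²/2g = 28.97 m
Series → Q common, losses add: H = Σh = 35.28 m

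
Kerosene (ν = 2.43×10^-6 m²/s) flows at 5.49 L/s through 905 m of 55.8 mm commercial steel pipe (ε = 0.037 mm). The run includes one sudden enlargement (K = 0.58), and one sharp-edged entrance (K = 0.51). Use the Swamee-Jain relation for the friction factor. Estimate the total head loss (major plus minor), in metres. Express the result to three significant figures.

H_L ≈ 96.3 m

V = 4Q/(πD²) = 2.245 m/s; V²/2g = 0.2569 m
Re = 5.16×10^4, ε/D = 6.63×10^-4 → f = 0.02305 (Swamee-Jain)
Major: h_f = f(L/D)·V²/2g = 0.02305·16219·0.2569 = 96.02 m
Minor: ΣK = 1.09; h_m = ΣK·V²/2g = 0.2800 m
Total H_L = 96.02 + 0.2800 = 96.30 m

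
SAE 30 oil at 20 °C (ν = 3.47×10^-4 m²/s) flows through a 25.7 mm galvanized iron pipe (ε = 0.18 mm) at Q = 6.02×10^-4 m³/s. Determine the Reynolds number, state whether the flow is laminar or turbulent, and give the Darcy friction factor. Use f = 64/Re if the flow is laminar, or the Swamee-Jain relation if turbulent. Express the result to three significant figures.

V = 4Q/(πD²) = 1.160 m/s
Re = VD/ν = 1.160·0.0257/3.47×10^-4 = 85.9
Re < 2300 → laminar → f = 64/Re = 0.7446

Re ≈ 85.9; laminar; f = 64/Re ≈ 0.745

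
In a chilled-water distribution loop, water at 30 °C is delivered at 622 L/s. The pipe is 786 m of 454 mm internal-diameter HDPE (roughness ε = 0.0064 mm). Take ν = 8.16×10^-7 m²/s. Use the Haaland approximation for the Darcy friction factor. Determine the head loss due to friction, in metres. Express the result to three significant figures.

V = 4Q/(πD²) = 4·0.622/(π·0.454²) = 3.842 m/s
Re = VD/ν = 3.842·0.454/8.16×10^-7 = 2.14×10^6 → turbulent
ε/D = 0.0064/454 = 1.41×10^-5
Haaland: f = 0.01067
h_f = f(L/D)V²/(2g) = 0.01067·(786/0.454)·3.842²/(2·9.81) = 13.90 m

h_f ≈ 13.9 m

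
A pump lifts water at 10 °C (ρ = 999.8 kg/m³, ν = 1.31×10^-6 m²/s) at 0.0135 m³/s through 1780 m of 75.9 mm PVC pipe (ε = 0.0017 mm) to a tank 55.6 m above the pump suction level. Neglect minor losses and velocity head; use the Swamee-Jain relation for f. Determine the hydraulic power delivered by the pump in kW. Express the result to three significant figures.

P_hyd ≈ 30.1 kW

V = 4Q/(πD²) = 2.984 m/s; Re = 1.73×10^5; ε/D = 2.24×10^-5; f = 0.01617
h_f = f(L/D)V²/2g = 172.1 m
Total head H = z + h_f = 55.6 + 172.1 = 227.7 m
P_hyd = ρgQH = 999.8·9.81·0.0135·227.7 = 30.15 kW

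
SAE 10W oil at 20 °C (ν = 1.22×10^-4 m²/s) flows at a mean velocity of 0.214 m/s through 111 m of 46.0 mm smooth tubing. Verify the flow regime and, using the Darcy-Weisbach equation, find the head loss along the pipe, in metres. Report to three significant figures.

Re = VD/ν = 0.214·0.04600/1.22×10^-4 = 80.7 → laminar (Re < 2300)
f = 64/Re = 0.7932
h_f = f(L/D)V²/(2g) = 0.7932·(111/0.04600)·0.214²/(2·9.81) = 4.467 m

h_f ≈ 4.47 m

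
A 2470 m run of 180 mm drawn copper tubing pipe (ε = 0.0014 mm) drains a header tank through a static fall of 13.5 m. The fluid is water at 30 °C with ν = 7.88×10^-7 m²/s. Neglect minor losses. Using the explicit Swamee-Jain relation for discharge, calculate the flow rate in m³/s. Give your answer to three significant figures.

Q ≈ 0.0289 m³/s

Swamee-Jain (Type II): Q = -0.965·√(gD⁵h_f/L)·ln[ε/(3.7D) + √(3.17ν²L/(gD³h_f))]
√(gD⁵h_f/L) = √(9.81·0.180⁵·13.5/2470) = 0.003183
ε/(3.7D) = 2.10×10^-6; √(3.17ν²L/(gD³h_f)) = 7.93×10^-5
Q = -0.965·0.003183·ln(8.144×10^-5) = 0.02892 m³/s
Check: V = 1.14 m/s, Re = 2.60×10^5, f = 0.01486, h_f = 13.4 m ≈ 13.5 m ✓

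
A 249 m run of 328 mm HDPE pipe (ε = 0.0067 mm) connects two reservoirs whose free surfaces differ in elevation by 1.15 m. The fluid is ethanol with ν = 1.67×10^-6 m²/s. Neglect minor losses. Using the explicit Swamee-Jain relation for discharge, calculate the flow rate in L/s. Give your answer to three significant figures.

Swamee-Jain (Type II): Q = -0.965·√(gD⁵h_f/L)·ln[ε/(3.7D) + √(3.17ν²L/(gD³h_f))]
√(gD⁵h_f/L) = √(9.81·0.328⁵·1.15/249) = 0.01312
ε/(3.7D) = 5.52×10^-6; √(3.17ν²L/(gD³h_f)) = 7.44×10^-5
Q = -0.965·0.01312·ln(7.988×10^-5) = 0.1194 m³/s
Check: V = 1.41 m/s, Re = 2.78×10^5, f = 0.01481, h_f = 1.14 m ≈ 1.15 m ✓

Q ≈ 119 L/s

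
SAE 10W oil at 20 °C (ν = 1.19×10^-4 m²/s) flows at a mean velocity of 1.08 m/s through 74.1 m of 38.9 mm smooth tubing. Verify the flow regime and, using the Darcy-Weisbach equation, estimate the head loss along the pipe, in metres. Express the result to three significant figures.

h_f ≈ 20.5 m

Re = VD/ν = 1.08·0.03890/1.19×10^-4 = 353 → laminar (Re < 2300)
f = 64/Re = 0.1813
h_f = f(L/D)V²/(2g) = 0.1813·(74.1/0.03890)·1.08²/(2·9.81) = 20.53 m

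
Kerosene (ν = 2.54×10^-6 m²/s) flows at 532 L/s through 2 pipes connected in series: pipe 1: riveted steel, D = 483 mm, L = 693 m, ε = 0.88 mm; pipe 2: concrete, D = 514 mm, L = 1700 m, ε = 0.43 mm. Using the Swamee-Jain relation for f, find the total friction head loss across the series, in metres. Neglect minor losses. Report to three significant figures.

Pipe 1: V = 2.904 m/s, Re = 5.52×10^5, ε/D = 0.00182, f = 0.02331, h_1 = f(L/D)V²/2g = 14.37 m
Pipe 2: V = 2.564 m/s, Re = 5.19×10^5, ε/D = 8.37×10^-4, f = 0.01958, h_2 = f(L/D)V²/2g = 21.70 m
Series → Q common, losses add: H = Σh = 36.07 m

H ≈ 36.1 m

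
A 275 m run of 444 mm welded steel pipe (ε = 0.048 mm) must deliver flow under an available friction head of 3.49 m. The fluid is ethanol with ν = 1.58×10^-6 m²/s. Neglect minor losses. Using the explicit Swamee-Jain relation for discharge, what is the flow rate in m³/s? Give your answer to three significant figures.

Q ≈ 0.438 m³/s

Swamee-Jain (Type II): Q = -0.965·√(gD⁵h_f/L)·ln[ε/(3.7D) + √(3.17ν²L/(gD³h_f))]
√(gD⁵h_f/L) = √(9.81·0.444⁵·3.49/275) = 0.04635
ε/(3.7D) = 2.92×10^-5; √(3.17ν²L/(gD³h_f)) = 2.69×10^-5
Q = -0.965·0.04635·ln(5.617×10^-5) = 0.4377 m³/s
Check: V = 2.83 m/s, Re = 7.94×10^5, f = 0.01390, h_f = 3.51 m ≈ 3.49 m ✓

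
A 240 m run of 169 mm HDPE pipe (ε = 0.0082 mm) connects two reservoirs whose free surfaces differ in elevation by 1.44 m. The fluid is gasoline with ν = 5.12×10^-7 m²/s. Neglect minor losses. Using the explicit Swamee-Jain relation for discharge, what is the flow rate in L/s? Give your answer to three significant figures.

Q ≈ 26.4 L/s

Swamee-Jain (Type II): Q = -0.965·√(gD⁵h_f/L)·ln[ε/(3.7D) + √(3.17ν²L/(gD³h_f))]
√(gD⁵h_f/L) = √(9.81·0.169⁵·1.44/240) = 0.002849
ε/(3.7D) = 1.31×10^-5; √(3.17ν²L/(gD³h_f)) = 5.41×10^-5
Q = -0.965·0.002849·ln(6.720×10^-5) = 0.02641 m³/s
Check: V = 1.18 m/s, Re = 3.89×10^5, f = 0.01433, h_f = 1.44 m ≈ 1.44 m ✓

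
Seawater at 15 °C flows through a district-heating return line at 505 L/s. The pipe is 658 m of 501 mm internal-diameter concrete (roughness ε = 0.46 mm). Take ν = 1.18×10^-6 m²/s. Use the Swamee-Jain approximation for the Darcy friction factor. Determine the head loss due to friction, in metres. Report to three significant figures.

V = 4Q/(πD²) = 4·0.505/(π·0.501²) = 2.562 m/s
Re = VD/ν = 2.562·0.501/1.18×10^-6 = 1.09×10^6 → turbulent
ε/D = 0.46/501 = 9.18×10^-4
Swamee-Jain: f = 0.01962
h_f = f(L/D)V²/(2g) = 0.01962·(658/0.501)·2.562²/(2·9.81) = 8.618 m

h_f ≈ 8.62 m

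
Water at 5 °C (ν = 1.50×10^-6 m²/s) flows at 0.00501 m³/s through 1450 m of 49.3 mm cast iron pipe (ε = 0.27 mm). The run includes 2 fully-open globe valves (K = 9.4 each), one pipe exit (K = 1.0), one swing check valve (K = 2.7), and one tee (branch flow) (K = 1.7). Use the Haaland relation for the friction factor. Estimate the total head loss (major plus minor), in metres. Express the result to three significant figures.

H_L ≈ 341 m

V = 4Q/(πD²) = 2.625 m/s; V²/2g = 0.3511 m
Re = 8.63×10^4, ε/D = 0.00548 → f = 0.03221 (Haaland)
Major: h_f = f(L/D)·V²/2g = 0.03221·29412·0.3511 = 332.6 m
Minor: ΣK = 24.2; h_m = ΣK·V²/2g = 8.496 m
Total H_L = 332.6 + 8.496 = 341.1 m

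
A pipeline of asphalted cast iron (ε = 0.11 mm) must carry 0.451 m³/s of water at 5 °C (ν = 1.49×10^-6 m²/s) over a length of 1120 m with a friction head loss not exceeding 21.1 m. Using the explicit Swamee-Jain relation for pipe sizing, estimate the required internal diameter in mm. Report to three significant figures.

D ≈ 431 mm

Swamee-Jain (Type III): D = 0.66·[ε^1.25·(LQ²/(gh_f))^4.75 + ν·Q^9.4·(L/(gh_f))^5.2]^0.04
LQ²/(gh_f) = 1.101; L/(gh_f) = 5.411
Term 1 = ε^1.25·(…)^4.75 = 1.78×10^-5; Term 2 = ν·Q^9.4·(…)^5.2 = 5.44×10^-6
D = 0.66·(1.78×10^-5 + 5.44×10^-6)^0.04 = 0.4307 m = 431 mm
Check: V = 3.10 m/s, Re = 8.95×10^5, f = 0.01543, h_f = 19.6 m ≈ 21.1 m ✓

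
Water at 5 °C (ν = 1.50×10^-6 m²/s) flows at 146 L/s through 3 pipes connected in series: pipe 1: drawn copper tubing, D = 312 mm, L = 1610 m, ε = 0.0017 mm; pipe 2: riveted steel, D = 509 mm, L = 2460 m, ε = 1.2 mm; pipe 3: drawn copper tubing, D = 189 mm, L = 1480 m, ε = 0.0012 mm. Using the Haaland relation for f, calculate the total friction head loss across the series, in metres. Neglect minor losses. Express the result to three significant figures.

H ≈ 152 m

Pipe 1: V = 1.910 m/s, Re = 3.97×10^5, ε/D = 5.45×10^-6, f = 0.01367, h_1 = f(L/D)V²/2g = 13.11 m
Pipe 2: V = 0.7175 m/s, Re = 2.43×10^5, ε/D = 0.00236, f = 0.02511, h_2 = f(L/D)V²/2g = 3.184 m
Pipe 3: V = 5.204 m/s, Re = 6.56×10^5, ε/D = 6.35×10^-6, f = 0.01254, h_3 = f(L/D)V²/2g = 135.5 m
Series → Q common, losses add: H = Σh = 151.8 m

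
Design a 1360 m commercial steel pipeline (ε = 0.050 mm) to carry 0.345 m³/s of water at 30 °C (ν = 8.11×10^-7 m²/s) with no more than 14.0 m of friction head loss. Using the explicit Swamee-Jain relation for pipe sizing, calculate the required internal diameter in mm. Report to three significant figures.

Swamee-Jain (Type III): D = 0.66·[ε^1.25·(LQ²/(gh_f))^4.75 + ν·Q^9.4·(L/(gh_f))^5.2]^0.04
LQ²/(gh_f) = 1.179; L/(gh_f) = 9.902
Term 1 = ε^1.25·(…)^4.75 = 9.18×10^-6; Term 2 = ν·Q^9.4·(…)^5.2 = 5.53×10^-6
D = 0.66·(9.18×10^-6 + 5.53×10^-6)^0.04 = 0.4229 m = 423 mm
Check: V = 2.46 m/s, Re = 1.28×10^6, f = 0.01353, h_f = 13.4 m ≈ 14.0 m ✓

D ≈ 423 mm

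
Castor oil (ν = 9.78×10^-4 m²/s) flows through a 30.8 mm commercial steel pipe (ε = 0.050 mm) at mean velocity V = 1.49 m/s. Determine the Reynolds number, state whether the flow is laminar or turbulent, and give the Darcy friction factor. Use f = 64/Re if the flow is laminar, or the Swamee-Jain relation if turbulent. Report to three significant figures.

Re ≈ 46.9; laminar; f = 64/Re ≈ 1.36

Re = VD/ν = 1.490·0.0308/9.78×10^-4 = 46.9
Re < 2300 → laminar → f = 64/Re = 1.364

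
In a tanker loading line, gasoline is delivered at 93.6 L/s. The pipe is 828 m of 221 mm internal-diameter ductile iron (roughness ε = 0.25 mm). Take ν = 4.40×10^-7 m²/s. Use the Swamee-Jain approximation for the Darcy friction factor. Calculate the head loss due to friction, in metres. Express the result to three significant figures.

V = 4Q/(πD²) = 4·0.0936/(π·0.221²) = 2.440 m/s
Re = VD/ν = 2.440·0.221/4.40×10^-7 = 1.23×10^6 → turbulent
ε/D = 0.25/221 = 0.00113
Swamee-Jain: f = 0.02054
h_f = f(L/D)V²/(2g) = 0.02054·(828/0.221)·2.440²/(2·9.81) = 23.36 m

h_f ≈ 23.4 m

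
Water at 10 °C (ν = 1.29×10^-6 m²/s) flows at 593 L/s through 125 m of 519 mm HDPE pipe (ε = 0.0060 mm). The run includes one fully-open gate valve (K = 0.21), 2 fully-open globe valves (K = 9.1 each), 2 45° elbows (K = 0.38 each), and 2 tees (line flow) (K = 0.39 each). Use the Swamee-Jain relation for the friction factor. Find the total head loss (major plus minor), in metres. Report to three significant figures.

H_L ≈ 9.12 m

V = 4Q/(πD²) = 2.803 m/s; V²/2g = 0.4005 m
Re = 1.13×10^6, ε/D = 1.16×10^-5 → f = 0.01168 (Swamee-Jain)
Major: h_f = f(L/D)·V²/2g = 0.01168·240.8·0.4005 = 1.127 m
Minor: ΣK = 19.9; h_m = ΣK·V²/2g = 7.989 m
Total H_L = 1.127 + 7.989 = 9.116 m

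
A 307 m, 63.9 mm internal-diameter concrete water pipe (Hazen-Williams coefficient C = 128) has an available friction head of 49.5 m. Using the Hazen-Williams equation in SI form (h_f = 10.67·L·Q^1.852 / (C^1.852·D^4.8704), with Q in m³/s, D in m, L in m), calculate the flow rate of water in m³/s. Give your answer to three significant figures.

Rearranging: Q = [h_f·C^1.852·D^4.8704 / (10.67·L)]^(1/1.852)
Q = [49.5·128^1.852·0.0639^4.8704 / (10.67·307)]^0.540 = 0.009612 m³/s

Q ≈ 0.00961 m³/s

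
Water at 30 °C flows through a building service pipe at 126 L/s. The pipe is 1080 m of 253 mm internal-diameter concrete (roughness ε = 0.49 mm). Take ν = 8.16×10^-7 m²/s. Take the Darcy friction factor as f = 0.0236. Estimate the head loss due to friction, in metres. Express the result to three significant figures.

V = 4Q/(πD²) = 4·0.126/(π·0.253²) = 2.506 m/s
h_f = f(L/D)V²/(2g) = 0.02360·(1080/0.253)·2.506²/(2·9.81) = 32.25 m

h_f ≈ 32.3 m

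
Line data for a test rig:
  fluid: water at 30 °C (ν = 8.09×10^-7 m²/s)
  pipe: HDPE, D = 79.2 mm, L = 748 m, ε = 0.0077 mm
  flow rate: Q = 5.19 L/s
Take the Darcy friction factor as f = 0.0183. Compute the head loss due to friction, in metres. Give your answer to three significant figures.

V = 4Q/(πD²) = 4·0.00519/(π·0.0792²) = 1.053 m/s
h_f = f(L/D)V²/(2g) = 0.01830·(748/0.0792)·1.053²/(2·9.81) = 9.776 m

h_f ≈ 9.78 m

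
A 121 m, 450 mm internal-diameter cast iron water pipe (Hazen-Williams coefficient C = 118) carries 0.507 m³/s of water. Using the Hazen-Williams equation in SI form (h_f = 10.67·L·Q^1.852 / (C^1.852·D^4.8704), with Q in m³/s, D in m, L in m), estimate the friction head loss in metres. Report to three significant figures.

h_f ≈ 2.61 m

h_f = 10.67·121·0.507^1.852 / (118^1.852·0.450^4.8704) = 2.609 m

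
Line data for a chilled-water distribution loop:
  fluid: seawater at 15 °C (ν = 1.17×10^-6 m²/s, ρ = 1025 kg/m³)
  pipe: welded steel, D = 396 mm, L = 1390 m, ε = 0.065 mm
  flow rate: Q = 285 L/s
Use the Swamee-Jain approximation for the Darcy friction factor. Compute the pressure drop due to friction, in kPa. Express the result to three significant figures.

V = 4Q/(πD²) = 4·0.285/(π·0.396²) = 2.314 m/s
Re = VD/ν = 2.314·0.396/1.17×10^-6 = 7.83×10^5 → turbulent
ε/D = 0.065/396 = 1.64×10^-4
Swamee-Jain: f = 0.01460
h_f = f(L/D)V²/(2g) = 0.01460·(1390/0.396)·2.314²/(2·9.81) = 13.99 m
Δp = ρg·h_f = 1025·9.81·13.99 = 140.7 kPa

Δp ≈ 141 kPa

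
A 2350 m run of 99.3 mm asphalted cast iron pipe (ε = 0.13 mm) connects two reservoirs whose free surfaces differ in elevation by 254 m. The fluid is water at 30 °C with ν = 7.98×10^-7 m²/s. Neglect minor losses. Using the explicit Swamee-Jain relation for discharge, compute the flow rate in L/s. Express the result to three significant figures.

Swamee-Jain (Type II): Q = -0.965·√(gD⁵h_f/L)·ln[ε/(3.7D) + √(3.17ν²L/(gD³h_f))]
√(gD⁵h_f/L) = √(9.81·0.0993⁵·254/2350) = 0.003200
ε/(3.7D) = 3.54×10^-4; √(3.17ν²L/(gD³h_f)) = 4.41×10^-5
Q = -0.965·0.003200·ln(3.979×10^-4) = 0.02417 m³/s
Check: V = 3.12 m/s, Re = 3.88×10^5, f = 0.02175, h_f = 256 m ≈ 254 m ✓

Q ≈ 24.2 L/s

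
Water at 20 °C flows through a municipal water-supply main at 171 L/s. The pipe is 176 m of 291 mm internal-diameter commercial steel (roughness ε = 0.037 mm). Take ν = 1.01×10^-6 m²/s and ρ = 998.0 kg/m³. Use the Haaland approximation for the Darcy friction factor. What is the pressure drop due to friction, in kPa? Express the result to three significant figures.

Δp ≈ 28.0 kPa

V = 4Q/(πD²) = 4·0.171/(π·0.291²) = 2.571 m/s
Re = VD/ν = 2.571·0.291/1.01×10^-6 = 7.41×10^5 → turbulent
ε/D = 0.037/291 = 1.27×10^-4
Haaland: f = 0.01403
h_f = f(L/D)V²/(2g) = 0.01403·(176/0.291)·2.571²/(2·9.81) = 2.859 m
Δp = ρg·h_f = 998.0·9.81·2.859 = 27.99 kPa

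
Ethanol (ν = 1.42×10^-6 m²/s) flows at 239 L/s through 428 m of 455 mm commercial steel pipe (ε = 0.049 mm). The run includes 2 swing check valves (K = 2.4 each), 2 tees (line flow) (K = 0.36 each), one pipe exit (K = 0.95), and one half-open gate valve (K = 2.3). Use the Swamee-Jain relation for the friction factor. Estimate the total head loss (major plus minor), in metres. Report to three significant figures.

H_L ≈ 2.48 m

V = 4Q/(πD²) = 1.470 m/s; V²/2g = 0.1101 m
Re = 4.71×10^5, ε/D = 1.08×10^-4 → f = 0.01466 (Swamee-Jain)
Major: h_f = f(L/D)·V²/2g = 0.01466·940.7·0.1101 = 1.518 m
Minor: ΣK = 8.77; h_m = ΣK·V²/2g = 0.9658 m
Total H_L = 1.518 + 0.9658 = 2.484 m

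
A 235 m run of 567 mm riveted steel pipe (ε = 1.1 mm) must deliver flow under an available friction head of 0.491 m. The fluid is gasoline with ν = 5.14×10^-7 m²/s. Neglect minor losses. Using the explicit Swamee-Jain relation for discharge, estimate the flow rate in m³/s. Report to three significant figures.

Swamee-Jain (Type II): Q = -0.965·√(gD⁵h_f/L)·ln[ε/(3.7D) + √(3.17ν²L/(gD³h_f))]
√(gD⁵h_f/L) = √(9.81·0.567⁵·0.491/235) = 0.03466
ε/(3.7D) = 5.24×10^-4; √(3.17ν²L/(gD³h_f)) = 1.50×10^-5
Q = -0.965·0.03466·ln(5.393×10^-4) = 0.2517 m³/s
Check: V = 0.997 m/s, Re = 1.10×10^6, f = 0.02348, h_f = 0.493 m ≈ 0.491 m ✓

Q ≈ 0.252 m³/s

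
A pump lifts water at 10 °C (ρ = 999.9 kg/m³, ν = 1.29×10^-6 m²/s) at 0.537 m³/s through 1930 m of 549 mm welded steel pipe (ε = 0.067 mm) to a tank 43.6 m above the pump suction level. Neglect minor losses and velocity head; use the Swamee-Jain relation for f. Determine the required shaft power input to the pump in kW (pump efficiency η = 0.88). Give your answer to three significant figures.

V = 4Q/(πD²) = 2.269 m/s; Re = 9.65×10^5; ε/D = 1.22×10^-4; f = 0.01386
h_f = f(L/D)V²/2g = 12.78 m
Total head H = z + h_f = 43.6 + 12.78 = 56.38 m
P_hyd = ρgQH = 999.9·9.81·0.537·56.38 = 297.0 kW
P_shaft = P_hyd/η = 297.0/0.88 = 337.5 kW

P_shaft ≈ 337 kW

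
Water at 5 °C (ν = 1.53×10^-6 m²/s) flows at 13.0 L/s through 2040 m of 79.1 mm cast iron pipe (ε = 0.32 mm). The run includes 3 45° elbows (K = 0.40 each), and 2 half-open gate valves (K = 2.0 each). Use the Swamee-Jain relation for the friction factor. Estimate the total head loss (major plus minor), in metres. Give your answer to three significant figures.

H_L ≈ 273 m

V = 4Q/(πD²) = 2.645 m/s; V²/2g = 0.3567 m
Re = 1.37×10^5, ε/D = 0.00405 → f = 0.02952 (Swamee-Jain)
Major: h_f = f(L/D)·V²/2g = 0.02952·25790·0.3567 = 271.6 m
Minor: ΣK = 5.20; h_m = ΣK·V²/2g = 1.855 m
Total H_L = 271.6 + 1.855 = 273.4 m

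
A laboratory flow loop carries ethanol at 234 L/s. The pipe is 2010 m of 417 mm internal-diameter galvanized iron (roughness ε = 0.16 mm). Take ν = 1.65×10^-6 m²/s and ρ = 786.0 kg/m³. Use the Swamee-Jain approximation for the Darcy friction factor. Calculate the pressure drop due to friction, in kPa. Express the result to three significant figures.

Δp ≈ 95.4 kPa

V = 4Q/(πD²) = 4·0.234/(π·0.417²) = 1.713 m/s
Re = VD/ν = 1.713·0.417/1.65×10^-6 = 4.33×10^5 → turbulent
ε/D = 0.16/417 = 3.84×10^-4
Swamee-Jain: f = 0.01715
h_f = f(L/D)V²/(2g) = 0.01715·(2010/0.417)·1.713²/(2·9.81) = 12.37 m
Δp = ρg·h_f = 786.0·9.81·12.37 = 95.40 kPa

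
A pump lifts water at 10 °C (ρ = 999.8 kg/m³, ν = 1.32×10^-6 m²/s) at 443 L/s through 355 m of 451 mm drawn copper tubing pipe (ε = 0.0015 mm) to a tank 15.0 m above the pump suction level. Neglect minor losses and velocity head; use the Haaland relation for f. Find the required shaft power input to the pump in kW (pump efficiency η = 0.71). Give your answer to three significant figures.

V = 4Q/(πD²) = 2.773 m/s; Re = 9.47×10^5; ε/D = 3.33×10^-6; f = 0.01174
h_f = f(L/D)V²/2g = 3.623 m
Total head H = z + h_f = 15.0 + 3.623 = 18.62 m
P_hyd = ρgQH = 999.8·9.81·0.443·18.62 = 80.92 kW
P_shaft = P_hyd/η = 80.92/0.71 = 114.0 kW

P_shaft ≈ 114 kW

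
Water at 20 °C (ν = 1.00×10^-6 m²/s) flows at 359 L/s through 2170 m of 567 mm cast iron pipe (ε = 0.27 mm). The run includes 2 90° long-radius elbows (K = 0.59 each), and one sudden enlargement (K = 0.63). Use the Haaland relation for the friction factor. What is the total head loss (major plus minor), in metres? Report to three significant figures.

V = 4Q/(πD²) = 1.422 m/s; V²/2g = 0.1030 m
Re = 8.06×10^5, ε/D = 4.76×10^-4 → f = 0.01711 (Haaland)
Major: h_f = f(L/D)·V²/2g = 0.01711·3827·0.1030 = 6.747 m
Minor: ΣK = 1.81; h_m = ΣK·V²/2g = 0.1865 m
Total H_L = 6.747 + 0.1865 = 6.933 m

H_L ≈ 6.93 m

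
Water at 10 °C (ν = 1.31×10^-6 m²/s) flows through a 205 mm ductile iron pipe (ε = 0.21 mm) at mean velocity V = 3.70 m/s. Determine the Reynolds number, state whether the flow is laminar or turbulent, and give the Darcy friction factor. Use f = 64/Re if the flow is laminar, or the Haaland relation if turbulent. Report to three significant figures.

Re ≈ 5.79×10^5; turbulent; f ≈ 0.0202

Re = VD/ν = 3.700·0.205/1.31×10^-6 = 5.79×10^5
Re > 4000 → turbulent; ε/D = 0.00102
Haaland: f = 0.02024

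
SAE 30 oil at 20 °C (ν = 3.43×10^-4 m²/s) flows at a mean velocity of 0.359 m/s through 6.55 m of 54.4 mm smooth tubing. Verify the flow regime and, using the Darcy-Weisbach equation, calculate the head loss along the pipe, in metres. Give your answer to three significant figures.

Re = VD/ν = 0.359·0.05440/3.43×10^-4 = 56.9 → laminar (Re < 2300)
f = 64/Re = 1.124
h_f = f(L/D)V²/(2g) = 1.124·(6.55/0.05440)·0.359²/(2·9.81) = 0.8890 m

h_f ≈ 0.889 m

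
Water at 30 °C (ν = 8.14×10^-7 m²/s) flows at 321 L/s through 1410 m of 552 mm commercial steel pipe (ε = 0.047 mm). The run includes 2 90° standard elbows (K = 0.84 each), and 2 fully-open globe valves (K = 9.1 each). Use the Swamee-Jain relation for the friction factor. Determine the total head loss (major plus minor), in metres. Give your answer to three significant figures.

H_L ≈ 4.96 m

V = 4Q/(πD²) = 1.341 m/s; V²/2g = 0.09170 m
Re = 9.10×10^5, ε/D = 8.51×10^-5 → f = 0.01340 (Swamee-Jain)
Major: h_f = f(L/D)·V²/2g = 0.01340·2554·0.09170 = 3.138 m
Minor: ΣK = 19.9; h_m = ΣK·V²/2g = 1.823 m
Total H_L = 3.138 + 1.823 = 4.961 m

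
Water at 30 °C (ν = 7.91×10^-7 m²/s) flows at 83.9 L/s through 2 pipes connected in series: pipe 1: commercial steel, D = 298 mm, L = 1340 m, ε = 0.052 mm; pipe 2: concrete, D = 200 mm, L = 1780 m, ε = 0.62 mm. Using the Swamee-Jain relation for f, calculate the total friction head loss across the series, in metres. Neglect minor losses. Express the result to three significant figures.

H ≈ 91.5 m

Pipe 1: V = 1.203 m/s, Re = 4.53×10^5, ε/D = 1.74×10^-4, f = 0.01541, h_1 = f(L/D)V²/2g = 5.110 m
Pipe 2: V = 2.671 m/s, Re = 6.75×10^5, ε/D = 0.00310, f = 0.02669, h_2 = f(L/D)V²/2g = 86.36 m
Series → Q common, losses add: H = Σh = 91.47 m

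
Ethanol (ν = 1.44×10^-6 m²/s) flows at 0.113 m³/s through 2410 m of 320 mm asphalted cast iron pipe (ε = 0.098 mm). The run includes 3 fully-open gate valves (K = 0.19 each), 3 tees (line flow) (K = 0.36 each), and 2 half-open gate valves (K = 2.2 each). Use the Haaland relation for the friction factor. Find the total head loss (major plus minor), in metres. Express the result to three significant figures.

H_L ≈ 13.3 m

V = 4Q/(πD²) = 1.405 m/s; V²/2g = 0.1006 m
Re = 3.12×10^5, ε/D = 3.06×10^-4 → f = 0.01679 (Haaland)
Major: h_f = f(L/D)·V²/2g = 0.01679·7531·0.1006 = 12.72 m
Minor: ΣK = 6.05; h_m = ΣK·V²/2g = 0.6087 m
Total H_L = 12.72 + 0.6087 = 13.33 m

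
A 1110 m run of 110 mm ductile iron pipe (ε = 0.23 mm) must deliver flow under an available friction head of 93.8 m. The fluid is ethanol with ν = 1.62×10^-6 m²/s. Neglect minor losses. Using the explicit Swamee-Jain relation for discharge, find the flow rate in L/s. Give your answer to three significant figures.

Swamee-Jain (Type II): Q = -0.965·√(gD⁵h_f/L)·ln[ε/(3.7D) + √(3.17ν²L/(gD³h_f))]
√(gD⁵h_f/L) = √(9.81·0.110⁵·93.8/1110) = 0.003654
ε/(3.7D) = 5.65×10^-4; √(3.17ν²L/(gD³h_f)) = 8.68×10^-5
Q = -0.965·0.003654·ln(6.519×10^-4) = 0.02587 m³/s
Check: V = 2.72 m/s, Re = 1.85×10^5, f = 0.02481, h_f = 94.5 m ≈ 93.8 m ✓

Q ≈ 25.9 L/s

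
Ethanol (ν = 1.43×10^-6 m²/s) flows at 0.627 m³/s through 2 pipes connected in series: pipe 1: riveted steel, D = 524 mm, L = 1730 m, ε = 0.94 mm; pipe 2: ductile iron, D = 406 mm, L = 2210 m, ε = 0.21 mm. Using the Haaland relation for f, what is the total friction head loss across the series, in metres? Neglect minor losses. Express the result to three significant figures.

H ≈ 144 m

Pipe 1: V = 2.907 m/s, Re = 1.07×10^6, ε/D = 0.00179, f = 0.02297, h_1 = f(L/D)V²/2g = 32.67 m
Pipe 2: V = 4.843 m/s, Re = 1.38×10^6, ε/D = 5.17×10^-4, f = 0.01718, h_2 = f(L/D)V²/2g = 111.8 m
Series → Q common, losses add: H = Σh = 144.4 m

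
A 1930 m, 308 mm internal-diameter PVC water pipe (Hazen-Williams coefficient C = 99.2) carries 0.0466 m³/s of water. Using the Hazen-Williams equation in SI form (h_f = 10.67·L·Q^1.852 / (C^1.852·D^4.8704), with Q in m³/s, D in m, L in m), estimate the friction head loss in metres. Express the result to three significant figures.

h_f = 10.67·1930·0.0466^1.852 / (99.2^1.852·0.308^4.8704) = 4.375 m

h_f ≈ 4.38 m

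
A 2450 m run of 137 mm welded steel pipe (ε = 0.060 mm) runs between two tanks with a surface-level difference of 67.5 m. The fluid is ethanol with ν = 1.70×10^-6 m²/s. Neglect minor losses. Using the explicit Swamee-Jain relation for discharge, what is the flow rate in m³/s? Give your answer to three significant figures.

Q ≈ 0.0291 m³/s

Swamee-Jain (Type II): Q = -0.965·√(gD⁵h_f/L)·ln[ε/(3.7D) + √(3.17ν²L/(gD³h_f))]
√(gD⁵h_f/L) = √(9.81·0.137⁵·67.5/2450) = 0.003612
ε/(3.7D) = 1.18×10^-4; √(3.17ν²L/(gD³h_f)) = 1.15×10^-4
Q = -0.965·0.003612·ln(2.332×10^-4) = 0.02915 m³/s
Check: V = 1.98 m/s, Re = 1.59×10^5, f = 0.01904, h_f = 67.8 m ≈ 67.5 m ✓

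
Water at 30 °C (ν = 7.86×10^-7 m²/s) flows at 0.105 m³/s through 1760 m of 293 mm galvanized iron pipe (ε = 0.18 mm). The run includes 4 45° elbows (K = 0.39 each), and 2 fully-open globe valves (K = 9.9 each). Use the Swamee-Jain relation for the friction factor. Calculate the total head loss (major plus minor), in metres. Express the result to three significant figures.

V = 4Q/(πD²) = 1.557 m/s; V²/2g = 0.1236 m
Re = 5.81×10^5, ε/D = 6.14×10^-4 → f = 0.01834 (Swamee-Jain)
Major: h_f = f(L/D)·V²/2g = 0.01834·6007·0.1236 = 13.62 m
Minor: ΣK = 21.4; h_m = ΣK·V²/2g = 2.640 m
Total H_L = 13.62 + 2.640 = 16.26 m

H_L ≈ 16.3 m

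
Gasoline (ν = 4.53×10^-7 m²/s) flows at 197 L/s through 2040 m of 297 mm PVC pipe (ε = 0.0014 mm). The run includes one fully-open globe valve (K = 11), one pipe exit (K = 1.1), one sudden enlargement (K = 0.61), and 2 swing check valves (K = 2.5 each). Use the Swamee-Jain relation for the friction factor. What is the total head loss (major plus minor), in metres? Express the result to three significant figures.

V = 4Q/(πD²) = 2.844 m/s; V²/2g = 0.4121 m
Re = 1.86×10^6, ε/D = 4.71×10^-6 → f = 0.01065 (Swamee-Jain)
Major: h_f = f(L/D)·V²/2g = 0.01065·6869·0.4121 = 30.16 m
Minor: ΣK = 17.7; h_m = ΣK·V²/2g = 7.299 m
Total H_L = 30.16 + 7.299 = 37.46 m

H_L ≈ 37.5 m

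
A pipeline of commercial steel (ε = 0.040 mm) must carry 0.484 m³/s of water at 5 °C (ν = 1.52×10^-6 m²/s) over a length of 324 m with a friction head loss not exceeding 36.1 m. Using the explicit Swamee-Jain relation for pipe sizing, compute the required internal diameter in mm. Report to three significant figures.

Swamee-Jain (Type III): D = 0.66·[ε^1.25·(LQ²/(gh_f))^4.75 + ν·Q^9.4·(L/(gh_f))^5.2]^0.04
LQ²/(gh_f) = 0.2143; L/(gh_f) = 0.9149
Term 1 = ε^1.25·(…)^4.75 = 2.11×10^-9; Term 2 = ν·Q^9.4·(…)^5.2 = 1.04×10^-9
D = 0.66·(2.11×10^-9 + 1.04×10^-9)^0.04 = 0.3017 m = 302 mm
Check: V = 6.77 m/s, Re = 1.34×10^6, f = 0.01369, h_f = 34.4 m ≈ 36.1 m ✓

D ≈ 302 mm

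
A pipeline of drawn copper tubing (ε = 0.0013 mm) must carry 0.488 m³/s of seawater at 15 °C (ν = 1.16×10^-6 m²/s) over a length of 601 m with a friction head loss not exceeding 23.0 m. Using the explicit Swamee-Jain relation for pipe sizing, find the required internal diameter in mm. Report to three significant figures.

D ≈ 358 mm

Swamee-Jain (Type III): D = 0.66·[ε^1.25·(LQ²/(gh_f))^4.75 + ν·Q^9.4·(L/(gh_f))^5.2]^0.04
LQ²/(gh_f) = 0.6343; L/(gh_f) = 2.664
Term 1 = ε^1.25·(…)^4.75 = 5.05×10^-9; Term 2 = ν·Q^9.4·(…)^5.2 = 2.23×10^-7
D = 0.66·(5.05×10^-9 + 2.23×10^-7)^0.04 = 0.3580 m = 358 mm
Check: V = 4.85 m/s, Re = 1.50×10^6, f = 0.01098, h_f = 22.1 m ≈ 23.0 m ✓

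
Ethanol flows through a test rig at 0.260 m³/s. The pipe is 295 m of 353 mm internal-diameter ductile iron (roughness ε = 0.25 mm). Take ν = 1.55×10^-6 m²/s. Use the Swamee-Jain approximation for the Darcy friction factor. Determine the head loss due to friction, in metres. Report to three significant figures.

V = 4Q/(πD²) = 4·0.260/(π·0.353²) = 2.657 m/s
Re = VD/ν = 2.657·0.353/1.55×10^-6 = 6.05×10^5 → turbulent
ε/D = 0.25/353 = 7.08×10^-4
Swamee-Jain: f = 0.01883
h_f = f(L/D)V²/(2g) = 0.01883·(295/0.353)·2.657²/(2·9.81) = 5.662 m

h_f ≈ 5.66 m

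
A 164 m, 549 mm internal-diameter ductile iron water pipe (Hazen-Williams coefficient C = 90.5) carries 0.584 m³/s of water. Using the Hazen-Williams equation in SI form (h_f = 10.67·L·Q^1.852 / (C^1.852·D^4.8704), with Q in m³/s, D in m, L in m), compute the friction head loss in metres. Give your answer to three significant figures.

h_f ≈ 2.85 m

h_f = 10.67·164·0.584^1.852 / (90.5^1.852·0.549^4.8704) = 2.852 m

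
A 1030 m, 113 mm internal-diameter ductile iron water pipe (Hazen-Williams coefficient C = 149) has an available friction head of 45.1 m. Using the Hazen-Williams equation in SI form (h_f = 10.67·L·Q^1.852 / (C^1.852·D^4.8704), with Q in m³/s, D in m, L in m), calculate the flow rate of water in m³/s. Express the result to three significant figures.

Q ≈ 0.0248 m³/s

Rearranging: Q = [h_f·C^1.852·D^4.8704 / (10.67·L)]^(1/1.852)
Q = [45.1·149^1.852·0.113^4.8704 / (10.67·1030)]^0.540 = 0.02478 m³/s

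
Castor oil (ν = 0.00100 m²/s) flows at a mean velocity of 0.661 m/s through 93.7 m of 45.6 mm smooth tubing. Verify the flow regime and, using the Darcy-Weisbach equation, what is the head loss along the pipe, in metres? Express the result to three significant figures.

h_f ≈ 97.2 m

Re = VD/ν = 0.661·0.04560/0.00100 = 30.1 → laminar (Re < 2300)
f = 64/Re = 2.123
h_f = f(L/D)V²/(2g) = 2.123·(93.7/0.04560)·0.661²/(2·9.81) = 97.16 m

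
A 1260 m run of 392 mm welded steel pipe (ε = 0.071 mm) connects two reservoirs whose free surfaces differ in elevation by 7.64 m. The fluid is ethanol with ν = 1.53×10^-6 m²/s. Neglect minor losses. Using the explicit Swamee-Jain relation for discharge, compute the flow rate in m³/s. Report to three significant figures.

Swamee-Jain (Type II): Q = -0.965·√(gD⁵h_f/L)·ln[ε/(3.7D) + √(3.17ν²L/(gD³h_f))]
√(gD⁵h_f/L) = √(9.81·0.392⁵·7.64/1260) = 0.02346
ε/(3.7D) = 4.90×10^-5; √(3.17ν²L/(gD³h_f)) = 4.55×10^-5
Q = -0.965·0.02346·ln(9.446×10^-5) = 0.2098 m³/s
Check: V = 1.74 m/s, Re = 4.45×10^5, f = 0.01550, h_f = 7.68 m ≈ 7.64 m ✓

Q ≈ 0.210 m³/s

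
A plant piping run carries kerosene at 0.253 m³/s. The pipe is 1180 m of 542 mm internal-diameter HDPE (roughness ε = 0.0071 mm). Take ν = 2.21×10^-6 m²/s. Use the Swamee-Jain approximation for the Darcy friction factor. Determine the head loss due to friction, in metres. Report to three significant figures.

h_f ≈ 1.98 m

V = 4Q/(πD²) = 4·0.253/(π·0.542²) = 1.097 m/s
Re = VD/ν = 1.097·0.542/2.21×10^-6 = 2.69×10^5 → turbulent
ε/D = 0.0071/542 = 1.31×10^-5
Swamee-Jain: f = 0.01482
h_f = f(L/D)V²/(2g) = 0.01482·(1180/0.542)·1.097²/(2·9.81) = 1.977 m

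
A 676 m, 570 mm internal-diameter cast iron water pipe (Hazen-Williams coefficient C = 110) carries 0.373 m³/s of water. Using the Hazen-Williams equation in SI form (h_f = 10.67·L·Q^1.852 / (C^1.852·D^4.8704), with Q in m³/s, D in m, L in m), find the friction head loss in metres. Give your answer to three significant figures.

h_f = 10.67·676·0.373^1.852 / (110^1.852·0.570^4.8704) = 2.973 m

h_f ≈ 2.97 m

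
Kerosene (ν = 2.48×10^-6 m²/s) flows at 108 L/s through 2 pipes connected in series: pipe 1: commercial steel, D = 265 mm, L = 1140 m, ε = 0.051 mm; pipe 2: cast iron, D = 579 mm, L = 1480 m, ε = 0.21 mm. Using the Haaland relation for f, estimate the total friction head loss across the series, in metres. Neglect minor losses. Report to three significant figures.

Pipe 1: V = 1.958 m/s, Re = 2.09×10^5, ε/D = 1.92×10^-4, f = 0.01672, h_1 = f(L/D)V²/2g = 14.06 m
Pipe 2: V = 0.4102 m/s, Re = 9.58×10^4, ε/D = 3.63×10^-4, f = 0.01960, h_2 = f(L/D)V²/2g = 0.4296 m
Series → Q common, losses add: H = Σh = 14.49 m

H ≈ 14.5 m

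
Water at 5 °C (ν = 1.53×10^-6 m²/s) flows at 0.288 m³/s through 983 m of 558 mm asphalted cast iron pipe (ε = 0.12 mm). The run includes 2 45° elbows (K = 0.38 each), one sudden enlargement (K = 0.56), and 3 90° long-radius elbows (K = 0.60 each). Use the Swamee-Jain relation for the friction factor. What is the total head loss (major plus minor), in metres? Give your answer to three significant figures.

H_L ≈ 2.20 m

V = 4Q/(πD²) = 1.178 m/s; V²/2g = 0.07069 m
Re = 4.30×10^5, ε/D = 2.15×10^-4 → f = 0.01586 (Swamee-Jain)
Major: h_f = f(L/D)·V²/2g = 0.01586·1762·0.07069 = 1.975 m
Minor: ΣK = 3.12; h_m = ΣK·V²/2g = 0.2206 m
Total H_L = 1.975 + 0.2206 = 2.195 m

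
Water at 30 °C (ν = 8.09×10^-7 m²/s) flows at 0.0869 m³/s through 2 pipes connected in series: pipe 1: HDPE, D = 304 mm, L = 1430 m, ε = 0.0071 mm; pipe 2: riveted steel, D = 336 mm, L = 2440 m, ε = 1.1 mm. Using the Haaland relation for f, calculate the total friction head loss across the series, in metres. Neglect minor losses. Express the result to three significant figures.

H ≈ 14.3 m

Pipe 1: V = 1.197 m/s, Re = 4.50×10^5, ε/D = 2.34×10^-5, f = 0.01357, h_1 = f(L/D)V²/2g = 4.664 m
Pipe 2: V = 0.9801 m/s, Re = 4.07×10^5, ε/D = 0.00327, f = 0.02716, h_2 = f(L/D)V²/2g = 9.654 m
Series → Q common, losses add: H = Σh = 14.32 m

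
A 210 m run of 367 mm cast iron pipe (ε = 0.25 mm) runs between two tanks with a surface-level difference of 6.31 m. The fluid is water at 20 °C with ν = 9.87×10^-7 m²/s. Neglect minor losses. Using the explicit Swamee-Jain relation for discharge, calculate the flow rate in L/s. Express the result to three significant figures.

Q ≈ 364 L/s

Swamee-Jain (Type II): Q = -0.965·√(gD⁵h_f/L)·ln[ε/(3.7D) + √(3.17ν²L/(gD³h_f))]
√(gD⁵h_f/L) = √(9.81·0.367⁵·6.31/210) = 0.04430
ε/(3.7D) = 1.84×10^-4; √(3.17ν²L/(gD³h_f)) = 1.46×10^-5
Q = -0.965·0.04430·ln(1.987×10^-4) = 0.3644 m³/s
Check: V = 3.44 m/s, Re = 1.28×10^6, f = 0.01832, h_f = 6.34 m ≈ 6.31 m ✓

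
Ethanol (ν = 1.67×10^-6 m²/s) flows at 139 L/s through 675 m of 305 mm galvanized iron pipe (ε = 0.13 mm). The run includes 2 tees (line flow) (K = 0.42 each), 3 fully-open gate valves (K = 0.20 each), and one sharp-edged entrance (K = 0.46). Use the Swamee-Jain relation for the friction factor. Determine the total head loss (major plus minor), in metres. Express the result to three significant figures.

V = 4Q/(πD²) = 1.903 m/s; V²/2g = 0.1845 m
Re = 3.47×10^5, ε/D = 4.26×10^-4 → f = 0.01770 (Swamee-Jain)
Major: h_f = f(L/D)·V²/2g = 0.01770·2213·0.1845 = 7.225 m
Minor: ΣK = 1.90; h_m = ΣK·V²/2g = 0.3505 m
Total H_L = 7.225 + 0.3505 = 7.576 m

H_L ≈ 7.58 m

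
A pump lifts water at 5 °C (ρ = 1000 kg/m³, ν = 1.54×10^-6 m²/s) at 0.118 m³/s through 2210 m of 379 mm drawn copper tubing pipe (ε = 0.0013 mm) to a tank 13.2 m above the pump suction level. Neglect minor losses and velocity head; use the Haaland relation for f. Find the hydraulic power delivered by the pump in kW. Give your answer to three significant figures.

P_hyd ≈ 20.8 kW

V = 4Q/(πD²) = 1.046 m/s; Re = 2.57×10^5; ε/D = 3.43×10^-6; f = 0.01479
h_f = f(L/D)V²/2g = 4.808 m
Total head H = z + h_f = 13.2 + 4.808 = 18.01 m
P_hyd = ρgQH = 1000·9.81·0.118·18.01 = 20.85 kW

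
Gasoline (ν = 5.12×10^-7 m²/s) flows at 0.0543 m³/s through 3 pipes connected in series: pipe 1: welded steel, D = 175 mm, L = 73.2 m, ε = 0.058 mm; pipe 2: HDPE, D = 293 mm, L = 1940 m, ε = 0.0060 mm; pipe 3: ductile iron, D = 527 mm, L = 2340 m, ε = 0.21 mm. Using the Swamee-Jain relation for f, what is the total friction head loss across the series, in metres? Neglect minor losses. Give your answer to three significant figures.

H ≈ 4.99 m

Pipe 1: V = 2.258 m/s, Re = 7.72×10^5, ε/D = 3.31×10^-4, f = 0.01622, h_1 = f(L/D)V²/2g = 1.762 m
Pipe 2: V = 0.8053 m/s, Re = 4.61×10^5, ε/D = 2.05×10^-5, f = 0.01359, h_2 = f(L/D)V²/2g = 2.975 m
Pipe 3: V = 0.2489 m/s, Re = 2.56×10^5, ε/D = 3.98×10^-4, f = 0.01795, h_3 = f(L/D)V²/2g = 0.2518 m
Series → Q common, losses add: H = Σh = 4.988 m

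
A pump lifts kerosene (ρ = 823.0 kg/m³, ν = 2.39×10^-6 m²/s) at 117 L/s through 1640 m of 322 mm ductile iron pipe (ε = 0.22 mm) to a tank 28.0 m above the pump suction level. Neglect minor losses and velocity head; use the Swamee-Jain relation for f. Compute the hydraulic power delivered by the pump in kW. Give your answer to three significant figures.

V = 4Q/(πD²) = 1.437 m/s; Re = 1.94×10^5; ε/D = 6.83×10^-4; f = 0.01989
h_f = f(L/D)V²/2g = 10.66 m
Total head H = z + h_f = 28.0 + 10.66 = 38.66 m
P_hyd = ρgQH = 823.0·9.81·0.117·38.66 = 36.52 kW

P_hyd ≈ 36.5 kW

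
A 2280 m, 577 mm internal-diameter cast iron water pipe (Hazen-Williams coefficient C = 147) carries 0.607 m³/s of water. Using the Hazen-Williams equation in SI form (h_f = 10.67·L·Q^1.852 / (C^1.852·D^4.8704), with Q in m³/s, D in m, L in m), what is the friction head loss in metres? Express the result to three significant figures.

h_f ≈ 13.6 m

h_f = 10.67·2280·0.607^1.852 / (147^1.852·0.577^4.8704) = 13.61 m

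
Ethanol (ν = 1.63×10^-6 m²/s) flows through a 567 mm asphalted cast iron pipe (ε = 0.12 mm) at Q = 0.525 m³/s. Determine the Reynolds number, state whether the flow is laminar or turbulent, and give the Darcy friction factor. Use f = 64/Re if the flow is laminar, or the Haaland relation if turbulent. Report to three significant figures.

V = 4Q/(πD²) = 2.079 m/s
Re = VD/ν = 2.079·0.567/1.63×10^-6 = 7.23×10^5
Re > 4000 → turbulent; ε/D = 2.12×10^-4
Haaland: f = 0.01500

Re ≈ 7.23×10^5; turbulent; f ≈ 0.0150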